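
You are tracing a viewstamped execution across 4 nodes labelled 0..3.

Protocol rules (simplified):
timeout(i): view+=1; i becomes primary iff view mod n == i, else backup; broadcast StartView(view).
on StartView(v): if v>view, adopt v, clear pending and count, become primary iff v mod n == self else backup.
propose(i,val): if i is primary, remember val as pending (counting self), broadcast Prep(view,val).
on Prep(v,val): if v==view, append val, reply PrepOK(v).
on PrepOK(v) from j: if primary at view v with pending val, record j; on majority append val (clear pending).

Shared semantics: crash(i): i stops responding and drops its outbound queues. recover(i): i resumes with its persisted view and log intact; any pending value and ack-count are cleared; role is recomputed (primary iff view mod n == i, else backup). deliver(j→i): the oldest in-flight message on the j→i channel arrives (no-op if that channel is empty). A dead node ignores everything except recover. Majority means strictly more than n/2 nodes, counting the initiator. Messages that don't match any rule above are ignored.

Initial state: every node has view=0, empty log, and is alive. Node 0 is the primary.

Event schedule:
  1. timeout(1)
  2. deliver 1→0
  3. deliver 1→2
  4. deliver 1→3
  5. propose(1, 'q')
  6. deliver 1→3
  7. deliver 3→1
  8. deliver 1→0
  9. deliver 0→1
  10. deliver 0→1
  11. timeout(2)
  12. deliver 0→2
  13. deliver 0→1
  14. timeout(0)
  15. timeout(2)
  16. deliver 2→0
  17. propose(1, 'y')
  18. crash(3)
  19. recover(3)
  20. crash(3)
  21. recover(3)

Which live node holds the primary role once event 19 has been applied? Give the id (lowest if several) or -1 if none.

1. timeout(1):  <1:prim v1 ->
2. deliver 1→0:  <0:back v1 ->
3. deliver 1→2:  <2:back v1 ->
4. deliver 1→3:  <3:back v1 ->
5. propose(1,'q'):  nop
6. deliver 1→3:  <3:back v1 q>
7. deliver 3→1:  nop
8. deliver 1→0:  <0:back v1 q>
9. deliver 0→1:  <1:prim v1 q>
10. deliver 0→1:  nop
11. timeout(2):  <2:prim v2 ->
12. deliver 0→2:  nop
13. deliver 0→1:  nop
14. timeout(0):  <0:back v2 q>
15. timeout(2):  <2:back v3 ->
16. deliver 2→0:  nop
17. propose(1,'y'):  nop
18. crash(3):  <3:✗back v1 q>
19. recover(3):  <3:back v1 q>

1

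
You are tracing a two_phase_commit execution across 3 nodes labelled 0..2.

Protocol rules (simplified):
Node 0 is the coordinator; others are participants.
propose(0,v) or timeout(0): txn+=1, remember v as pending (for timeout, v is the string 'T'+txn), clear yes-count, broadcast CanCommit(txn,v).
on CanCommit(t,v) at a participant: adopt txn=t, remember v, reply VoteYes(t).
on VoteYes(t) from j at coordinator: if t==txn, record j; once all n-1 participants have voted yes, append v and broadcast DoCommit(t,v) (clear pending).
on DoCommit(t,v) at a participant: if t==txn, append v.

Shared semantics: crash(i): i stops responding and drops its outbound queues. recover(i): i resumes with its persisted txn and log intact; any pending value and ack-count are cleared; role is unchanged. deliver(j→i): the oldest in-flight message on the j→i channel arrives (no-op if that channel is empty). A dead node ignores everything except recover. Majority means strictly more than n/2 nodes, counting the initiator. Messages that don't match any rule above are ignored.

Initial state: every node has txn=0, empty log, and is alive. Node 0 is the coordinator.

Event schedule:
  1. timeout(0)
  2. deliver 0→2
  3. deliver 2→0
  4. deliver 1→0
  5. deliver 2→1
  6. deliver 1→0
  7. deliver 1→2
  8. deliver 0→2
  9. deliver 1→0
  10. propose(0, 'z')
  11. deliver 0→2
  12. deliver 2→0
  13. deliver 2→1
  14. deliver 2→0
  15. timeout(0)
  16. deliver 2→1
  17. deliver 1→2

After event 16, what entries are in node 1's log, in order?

1. timeout(0):  <0:coor t1 ->
2. deliver 0→2:  <2:part t1 ->
3. deliver 2→0:  nop
4. deliver 1→0:  nop
5. deliver 2→1:  nop
6. deliver 1→0:  nop
7. deliver 1→2:  nop
8. deliver 0→2:  nop
9. deliver 1→0:  nop
10. propose(0,'z'):  <0:coor t2 ->
11. deliver 0→2:  <2:part t2 ->
12. deliver 2→0:  nop
13. deliver 2→1:  nop
14. deliver 2→0:  nop
15. timeout(0):  <0:coor t3 ->
16. deliver 2→1:  nop

empty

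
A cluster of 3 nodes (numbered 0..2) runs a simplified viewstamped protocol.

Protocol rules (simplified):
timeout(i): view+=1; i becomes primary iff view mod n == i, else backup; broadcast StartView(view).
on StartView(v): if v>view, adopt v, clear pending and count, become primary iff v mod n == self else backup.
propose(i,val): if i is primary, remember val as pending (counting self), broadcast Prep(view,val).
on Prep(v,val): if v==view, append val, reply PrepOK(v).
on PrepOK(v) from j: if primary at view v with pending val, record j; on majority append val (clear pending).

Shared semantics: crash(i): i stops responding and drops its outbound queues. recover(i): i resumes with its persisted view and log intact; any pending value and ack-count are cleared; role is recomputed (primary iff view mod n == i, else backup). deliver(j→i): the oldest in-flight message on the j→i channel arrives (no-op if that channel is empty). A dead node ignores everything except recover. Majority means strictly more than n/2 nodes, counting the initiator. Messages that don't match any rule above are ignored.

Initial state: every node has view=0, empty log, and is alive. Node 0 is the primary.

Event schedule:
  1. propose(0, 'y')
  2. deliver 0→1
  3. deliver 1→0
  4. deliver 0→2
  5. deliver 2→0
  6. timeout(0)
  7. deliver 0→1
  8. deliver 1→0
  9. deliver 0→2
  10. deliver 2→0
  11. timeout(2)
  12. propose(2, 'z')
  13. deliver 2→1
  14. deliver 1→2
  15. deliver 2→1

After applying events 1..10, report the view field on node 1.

1

e1 propose(0,'y'): ·
e2 deliver 0→1: 1[back,v=0,y]
e3 deliver 1→0: 0[prim,v=0,y]
e4 deliver 0→2: 2[back,v=0,y]
e5 deliver 2→0: ·
e6 timeout(0): 0[back,v=1,y]
e7 deliver 0→1: 1[prim,v=1,y]
e8 deliver 1→0: ·
e9 deliver 0→2: 2[back,v=1,y]
e10 deliver 2→0: ·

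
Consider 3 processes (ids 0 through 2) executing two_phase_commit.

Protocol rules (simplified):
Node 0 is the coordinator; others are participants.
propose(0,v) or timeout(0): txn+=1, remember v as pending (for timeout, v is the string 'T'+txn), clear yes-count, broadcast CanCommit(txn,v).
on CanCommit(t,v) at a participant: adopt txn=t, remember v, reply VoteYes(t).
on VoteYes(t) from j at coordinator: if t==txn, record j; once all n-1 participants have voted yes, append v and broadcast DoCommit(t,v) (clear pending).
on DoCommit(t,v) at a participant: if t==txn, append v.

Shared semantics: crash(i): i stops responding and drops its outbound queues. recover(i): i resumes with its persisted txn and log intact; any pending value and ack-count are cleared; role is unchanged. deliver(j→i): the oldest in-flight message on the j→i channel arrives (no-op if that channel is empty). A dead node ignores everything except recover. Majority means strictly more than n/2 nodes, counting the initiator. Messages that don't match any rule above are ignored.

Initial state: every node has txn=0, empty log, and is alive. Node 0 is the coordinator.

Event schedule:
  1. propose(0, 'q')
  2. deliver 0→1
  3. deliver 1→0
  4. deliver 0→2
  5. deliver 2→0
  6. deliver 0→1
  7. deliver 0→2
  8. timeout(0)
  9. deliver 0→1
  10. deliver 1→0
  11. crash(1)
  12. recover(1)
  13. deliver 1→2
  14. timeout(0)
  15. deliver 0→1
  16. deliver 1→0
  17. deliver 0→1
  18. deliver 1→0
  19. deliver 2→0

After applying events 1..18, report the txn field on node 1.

3

1. propose(0,'q'):  <0:coor t1 ->
2. deliver 0→1:  <1:part t1 ->
3. deliver 1→0:  nop
4. deliver 0→2:  <2:part t1 ->
5. deliver 2→0:  <0:coor t1 q>
6. deliver 0→1:  <1:part t1 q>
7. deliver 0→2:  <2:part t1 q>
8. timeout(0):  <0:coor t2 q>
9. deliver 0→1:  <1:part t2 q>
10. deliver 1→0:  nop
11. crash(1):  <1:✗part t2 q>
12. recover(1):  <1:part t2 q>
13. deliver 1→2:  nop
14. timeout(0):  <0:coor t3 q>
15. deliver 0→1:  <1:part t3 q>
16. deliver 1→0:  nop
17. deliver 0→1:  nop
18. deliver 1→0:  nop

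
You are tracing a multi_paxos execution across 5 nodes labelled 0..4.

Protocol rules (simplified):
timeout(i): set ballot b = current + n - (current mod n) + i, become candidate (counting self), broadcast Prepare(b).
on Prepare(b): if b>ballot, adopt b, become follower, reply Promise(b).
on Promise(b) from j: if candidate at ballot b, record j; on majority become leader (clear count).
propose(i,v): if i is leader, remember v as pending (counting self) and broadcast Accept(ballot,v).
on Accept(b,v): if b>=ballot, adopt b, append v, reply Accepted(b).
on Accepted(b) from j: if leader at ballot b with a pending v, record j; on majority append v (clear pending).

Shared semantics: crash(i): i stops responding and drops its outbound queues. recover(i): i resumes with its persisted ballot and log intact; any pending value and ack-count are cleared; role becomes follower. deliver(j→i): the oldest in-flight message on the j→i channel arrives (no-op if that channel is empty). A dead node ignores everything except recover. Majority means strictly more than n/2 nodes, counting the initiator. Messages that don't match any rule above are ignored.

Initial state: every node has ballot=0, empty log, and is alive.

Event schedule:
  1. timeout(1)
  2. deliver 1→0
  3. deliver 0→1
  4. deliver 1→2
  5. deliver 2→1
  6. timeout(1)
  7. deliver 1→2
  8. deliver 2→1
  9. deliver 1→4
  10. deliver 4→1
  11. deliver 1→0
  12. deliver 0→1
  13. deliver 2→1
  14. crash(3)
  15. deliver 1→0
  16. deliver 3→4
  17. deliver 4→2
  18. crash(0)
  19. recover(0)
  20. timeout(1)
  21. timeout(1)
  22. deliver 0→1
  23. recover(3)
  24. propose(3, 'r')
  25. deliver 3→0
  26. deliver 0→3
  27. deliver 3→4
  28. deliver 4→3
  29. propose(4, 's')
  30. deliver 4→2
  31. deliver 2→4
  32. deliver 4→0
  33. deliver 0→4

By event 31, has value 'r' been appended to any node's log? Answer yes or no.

no

e1 timeout(1): 1[cand,b=6,-]
e2 deliver 1→0: 0[foll,b=6,-]
e3 deliver 0→1: ·
e4 deliver 1→2: 2[foll,b=6,-]
e5 deliver 2→1: 1[lead,b=6,-]
e6 timeout(1): 1[cand,b=11,-]
e7 deliver 1→2: 2[foll,b=11,-]
e8 deliver 2→1: ·
e9 deliver 1→4: 4[foll,b=6,-]
e10 deliver 4→1: ·
e11 deliver 1→0: 0[foll,b=11,-]
e12 deliver 0→1: 1[lead,b=11,-]
e13 deliver 2→1: ·
e14 crash(3): 3[✗foll,b=0,-]
e15 deliver 1→0: ·
e16 deliver 3→4: ·
e17 deliver 4→2: ·
e18 crash(0): 0[✗foll,b=11,-]
e19 recover(0): 0[foll,b=11,-]
e20 timeout(1): 1[cand,b=16,-]
e21 timeout(1): 1[cand,b=21,-]
e22 deliver 0→1: ·
e23 recover(3): 3[foll,b=0,-]
e24 propose(3,'r'): ·
e25 deliver 3→0: ·
e26 deliver 0→3: ·
e27 deliver 3→4: ·
e28 deliver 4→3: ·
e29 propose(4,'s'): ·
e30 deliver 4→2: ·
e31 deliver 2→4: ·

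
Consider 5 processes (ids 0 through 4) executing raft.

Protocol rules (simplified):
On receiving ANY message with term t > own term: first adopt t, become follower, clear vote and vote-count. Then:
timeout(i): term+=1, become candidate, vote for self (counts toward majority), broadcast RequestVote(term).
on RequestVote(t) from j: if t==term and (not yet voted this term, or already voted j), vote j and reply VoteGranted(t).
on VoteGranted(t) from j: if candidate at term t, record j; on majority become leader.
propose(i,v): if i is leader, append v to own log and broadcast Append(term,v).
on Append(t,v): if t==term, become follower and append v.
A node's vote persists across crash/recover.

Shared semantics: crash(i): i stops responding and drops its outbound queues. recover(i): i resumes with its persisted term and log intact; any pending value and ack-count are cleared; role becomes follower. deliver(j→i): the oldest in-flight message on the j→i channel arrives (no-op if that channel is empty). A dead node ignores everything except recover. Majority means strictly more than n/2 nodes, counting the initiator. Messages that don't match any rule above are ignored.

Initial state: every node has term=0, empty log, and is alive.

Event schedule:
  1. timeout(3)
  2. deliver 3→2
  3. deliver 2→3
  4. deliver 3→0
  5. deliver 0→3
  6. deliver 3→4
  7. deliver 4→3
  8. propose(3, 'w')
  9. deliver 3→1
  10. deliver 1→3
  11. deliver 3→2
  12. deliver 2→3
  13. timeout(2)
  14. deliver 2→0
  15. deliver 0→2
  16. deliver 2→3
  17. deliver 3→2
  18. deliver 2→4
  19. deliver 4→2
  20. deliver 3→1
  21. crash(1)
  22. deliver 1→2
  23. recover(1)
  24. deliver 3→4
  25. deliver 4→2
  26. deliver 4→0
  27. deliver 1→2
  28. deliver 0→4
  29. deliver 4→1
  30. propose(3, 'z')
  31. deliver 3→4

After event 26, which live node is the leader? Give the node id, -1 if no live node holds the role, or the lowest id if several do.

2

after 1 — timeout(3): n3:cand/t1/[-]
after 2 — deliver 3→2: n2:foll/t1/[-]
after 3 — deliver 2→3: ·
after 4 — deliver 3→0: n0:foll/t1/[-]
after 5 — deliver 0→3: n3:lead/t1/[-]
after 6 — deliver 3→4: n4:foll/t1/[-]
after 7 — deliver 4→3: ·
after 8 — propose(3,'w'): n3:lead/t1/[w]
after 9 — deliver 3→1: n1:foll/t1/[-]
after 10 — deliver 1→3: ·
after 11 — deliver 3→2: n2:foll/t1/[w]
after 12 — deliver 2→3: ·
after 13 — timeout(2): n2:cand/t2/[w]
after 14 — deliver 2→0: n0:foll/t2/[-]
after 15 — deliver 0→2: ·
after 16 — deliver 2→3: n3:foll/t2/[w]
after 17 — deliver 3→2: n2:lead/t2/[w]
after 18 — deliver 2→4: n4:foll/t2/[-]
after 19 — deliver 4→2: ·
after 20 — deliver 3→1: n1:foll/t1/[w]
after 21 — crash(1): n1:✗foll/t1/[w]
after 22 — deliver 1→2: ·
after 23 — recover(1): n1:foll/t1/[w]
after 24 — deliver 3→4: ·
after 25 — deliver 4→2: ·
after 26 — deliver 4→0: ·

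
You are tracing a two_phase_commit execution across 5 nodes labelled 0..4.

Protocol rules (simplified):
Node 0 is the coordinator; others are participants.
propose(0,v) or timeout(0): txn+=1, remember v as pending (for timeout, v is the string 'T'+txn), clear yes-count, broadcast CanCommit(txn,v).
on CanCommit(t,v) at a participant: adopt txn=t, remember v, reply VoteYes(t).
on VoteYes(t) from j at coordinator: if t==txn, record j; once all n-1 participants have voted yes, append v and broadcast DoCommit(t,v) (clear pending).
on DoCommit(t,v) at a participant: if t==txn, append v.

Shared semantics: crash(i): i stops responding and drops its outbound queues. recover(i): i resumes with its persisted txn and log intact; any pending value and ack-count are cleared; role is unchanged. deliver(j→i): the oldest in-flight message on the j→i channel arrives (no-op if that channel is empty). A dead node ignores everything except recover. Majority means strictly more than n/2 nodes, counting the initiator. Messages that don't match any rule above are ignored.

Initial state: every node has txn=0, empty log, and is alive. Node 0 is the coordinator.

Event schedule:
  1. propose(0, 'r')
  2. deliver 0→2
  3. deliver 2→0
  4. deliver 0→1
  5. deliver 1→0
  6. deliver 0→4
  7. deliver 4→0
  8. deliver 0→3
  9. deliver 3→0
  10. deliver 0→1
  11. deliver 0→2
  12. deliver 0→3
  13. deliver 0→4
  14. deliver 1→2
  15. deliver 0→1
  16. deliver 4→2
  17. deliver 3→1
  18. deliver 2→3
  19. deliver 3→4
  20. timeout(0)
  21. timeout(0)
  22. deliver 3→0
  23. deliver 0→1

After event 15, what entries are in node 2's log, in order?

r

step 1 propose(0,'r'): 0={coor,t=1,log=-}
step 2 deliver 0→2: 2={part,t=1,log=-}
step 3 deliver 2→0: —
step 4 deliver 0→1: 1={part,t=1,log=-}
step 5 deliver 1→0: —
step 6 deliver 0→4: 4={part,t=1,log=-}
step 7 deliver 4→0: —
step 8 deliver 0→3: 3={part,t=1,log=-}
step 9 deliver 3→0: 0={coor,t=1,log=r}
step 10 deliver 0→1: 1={part,t=1,log=r}
step 11 deliver 0→2: 2={part,t=1,log=r}
step 12 deliver 0→3: 3={part,t=1,log=r}
step 13 deliver 0→4: 4={part,t=1,log=r}
step 14 deliver 1→2: —
step 15 deliver 0→1: —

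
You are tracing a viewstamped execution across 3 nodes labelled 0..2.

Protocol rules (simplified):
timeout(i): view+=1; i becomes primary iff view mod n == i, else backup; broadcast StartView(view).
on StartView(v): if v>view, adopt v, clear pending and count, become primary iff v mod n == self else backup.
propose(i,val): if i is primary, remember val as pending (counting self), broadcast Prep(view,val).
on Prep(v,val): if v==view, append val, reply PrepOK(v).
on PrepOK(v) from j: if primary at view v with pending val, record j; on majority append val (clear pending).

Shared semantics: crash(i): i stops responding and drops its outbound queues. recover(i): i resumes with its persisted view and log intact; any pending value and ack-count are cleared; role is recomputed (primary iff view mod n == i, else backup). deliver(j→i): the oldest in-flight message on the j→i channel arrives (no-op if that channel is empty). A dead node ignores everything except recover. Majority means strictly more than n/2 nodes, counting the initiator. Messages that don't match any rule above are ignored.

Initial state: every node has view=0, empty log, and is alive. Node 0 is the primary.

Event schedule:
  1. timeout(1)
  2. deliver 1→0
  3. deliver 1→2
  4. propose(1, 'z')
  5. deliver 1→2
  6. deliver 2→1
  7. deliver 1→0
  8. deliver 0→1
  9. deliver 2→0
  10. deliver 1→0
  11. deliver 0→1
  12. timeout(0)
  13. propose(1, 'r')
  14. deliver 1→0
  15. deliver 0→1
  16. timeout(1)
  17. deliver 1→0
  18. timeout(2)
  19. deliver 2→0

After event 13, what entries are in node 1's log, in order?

1. timeout(1):  <1:prim v1 ->
2. deliver 1→0:  <0:back v1 ->
3. deliver 1→2:  <2:back v1 ->
4. propose(1,'z'):  nop
5. deliver 1→2:  <2:back v1 z>
6. deliver 2→1:  <1:prim v1 z>
7. deliver 1→0:  <0:back v1 z>
8. deliver 0→1:  nop
9. deliver 2→0:  nop
10. deliver 1→0:  nop
11. deliver 0→1:  nop
12. timeout(0):  <0:back v2 z>
13. propose(1,'r'):  nop

z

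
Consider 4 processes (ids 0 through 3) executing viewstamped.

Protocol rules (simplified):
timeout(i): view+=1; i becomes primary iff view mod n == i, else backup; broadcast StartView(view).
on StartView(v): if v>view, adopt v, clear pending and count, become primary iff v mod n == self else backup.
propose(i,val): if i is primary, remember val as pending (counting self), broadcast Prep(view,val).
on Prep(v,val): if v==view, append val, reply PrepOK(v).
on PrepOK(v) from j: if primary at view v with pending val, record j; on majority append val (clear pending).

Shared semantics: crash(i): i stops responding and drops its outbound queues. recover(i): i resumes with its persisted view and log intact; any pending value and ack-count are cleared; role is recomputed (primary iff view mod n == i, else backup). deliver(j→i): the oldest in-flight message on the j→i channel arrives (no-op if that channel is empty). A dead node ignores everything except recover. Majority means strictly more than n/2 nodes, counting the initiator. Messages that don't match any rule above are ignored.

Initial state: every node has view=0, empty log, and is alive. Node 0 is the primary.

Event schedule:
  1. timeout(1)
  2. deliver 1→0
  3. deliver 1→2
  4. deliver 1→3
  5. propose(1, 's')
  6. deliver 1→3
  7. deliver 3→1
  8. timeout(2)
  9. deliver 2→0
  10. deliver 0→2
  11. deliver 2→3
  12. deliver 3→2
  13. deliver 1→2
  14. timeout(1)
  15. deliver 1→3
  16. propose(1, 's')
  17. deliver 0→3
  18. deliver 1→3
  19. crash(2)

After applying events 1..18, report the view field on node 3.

step 1 timeout(1): 1={prim,v=1,log=-}
step 2 deliver 1→0: 0={back,v=1,log=-}
step 3 deliver 1→2: 2={back,v=1,log=-}
step 4 deliver 1→3: 3={back,v=1,log=-}
step 5 propose(1,'s'): —
step 6 deliver 1→3: 3={back,v=1,log=s}
step 7 deliver 3→1: —
step 8 timeout(2): 2={prim,v=2,log=-}
step 9 deliver 2→0: 0={back,v=2,log=-}
step 10 deliver 0→2: —
step 11 deliver 2→3: 3={back,v=2,log=s}
step 12 deliver 3→2: —
step 13 deliver 1→2: —
step 14 timeout(1): 1={back,v=2,log=-}
step 15 deliver 1→3: —
step 16 propose(1,'s'): —
step 17 deliver 0→3: —
step 18 deliver 1→3: —

2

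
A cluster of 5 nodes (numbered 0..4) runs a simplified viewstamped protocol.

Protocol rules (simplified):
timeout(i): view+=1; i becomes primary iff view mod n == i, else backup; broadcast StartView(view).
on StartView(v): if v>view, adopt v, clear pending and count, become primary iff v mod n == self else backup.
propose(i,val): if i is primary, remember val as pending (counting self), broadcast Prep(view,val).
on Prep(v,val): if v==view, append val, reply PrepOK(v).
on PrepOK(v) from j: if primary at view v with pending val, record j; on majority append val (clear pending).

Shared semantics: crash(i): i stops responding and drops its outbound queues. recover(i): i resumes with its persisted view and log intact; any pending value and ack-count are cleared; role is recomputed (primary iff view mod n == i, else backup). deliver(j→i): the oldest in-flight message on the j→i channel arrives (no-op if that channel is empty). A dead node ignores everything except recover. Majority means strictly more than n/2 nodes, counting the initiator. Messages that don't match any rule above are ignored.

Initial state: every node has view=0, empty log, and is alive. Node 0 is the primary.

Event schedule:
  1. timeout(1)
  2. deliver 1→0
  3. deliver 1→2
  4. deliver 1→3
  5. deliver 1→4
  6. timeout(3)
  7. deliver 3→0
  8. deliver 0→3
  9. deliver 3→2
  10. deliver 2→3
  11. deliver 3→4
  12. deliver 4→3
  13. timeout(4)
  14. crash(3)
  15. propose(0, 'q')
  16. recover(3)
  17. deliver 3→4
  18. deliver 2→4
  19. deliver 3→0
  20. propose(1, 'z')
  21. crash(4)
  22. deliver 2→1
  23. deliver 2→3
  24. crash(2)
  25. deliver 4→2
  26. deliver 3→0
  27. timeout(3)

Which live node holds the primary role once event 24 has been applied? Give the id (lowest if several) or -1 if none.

[1] timeout(1) → N1(prim v1 [-])
[2] deliver 1→0 → N0(back v1 [-])
[3] deliver 1→2 → N2(back v1 [-])
[4] deliver 1→3 → N3(back v1 [-])
[5] deliver 1→4 → N4(back v1 [-])
[6] timeout(3) → N3(back v2 [-])
[7] deliver 3→0 → N0(back v2 [-])
[8] deliver 0→3 → ∅
[9] deliver 3→2 → N2(prim v2 [-])
[10] deliver 2→3 → ∅
[11] deliver 3→4 → N4(back v2 [-])
[12] deliver 4→3 → ∅
[13] timeout(4) → N4(back v3 [-])
[14] crash(3) → N3(✗back v2 [-])
[15] propose(0,'q') → ∅
[16] recover(3) → N3(back v2 [-])
[17] deliver 3→4 → ∅
[18] deliver 2→4 → ∅
[19] deliver 3→0 → ∅
[20] propose(1,'z') → ∅
[21] crash(4) → N4(✗back v3 [-])
[22] deliver 2→1 → ∅
[23] deliver 2→3 → ∅
[24] crash(2) → N2(✗prim v2 [-])

1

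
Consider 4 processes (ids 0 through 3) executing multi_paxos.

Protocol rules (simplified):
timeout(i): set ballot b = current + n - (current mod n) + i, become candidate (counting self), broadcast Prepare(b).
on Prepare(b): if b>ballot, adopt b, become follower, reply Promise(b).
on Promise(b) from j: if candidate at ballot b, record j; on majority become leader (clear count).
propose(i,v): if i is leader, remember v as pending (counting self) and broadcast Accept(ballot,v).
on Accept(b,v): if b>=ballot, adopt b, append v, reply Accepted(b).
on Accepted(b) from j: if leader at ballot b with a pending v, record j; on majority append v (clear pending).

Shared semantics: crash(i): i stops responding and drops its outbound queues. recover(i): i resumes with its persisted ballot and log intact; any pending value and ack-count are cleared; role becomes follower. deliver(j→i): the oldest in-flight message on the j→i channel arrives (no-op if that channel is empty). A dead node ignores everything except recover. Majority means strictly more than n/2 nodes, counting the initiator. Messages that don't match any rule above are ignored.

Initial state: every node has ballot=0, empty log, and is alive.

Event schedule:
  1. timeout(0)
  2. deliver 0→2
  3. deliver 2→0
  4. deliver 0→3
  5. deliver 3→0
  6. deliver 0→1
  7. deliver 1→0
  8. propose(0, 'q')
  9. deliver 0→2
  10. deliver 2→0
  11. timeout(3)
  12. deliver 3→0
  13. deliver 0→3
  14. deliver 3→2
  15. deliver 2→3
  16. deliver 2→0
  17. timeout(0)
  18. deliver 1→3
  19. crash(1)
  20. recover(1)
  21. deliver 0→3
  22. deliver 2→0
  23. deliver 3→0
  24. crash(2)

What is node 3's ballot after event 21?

after 1 — timeout(0): n0:cand/b4/[-]
after 2 — deliver 0→2: n2:foll/b4/[-]
after 3 — deliver 2→0: ·
after 4 — deliver 0→3: n3:foll/b4/[-]
after 5 — deliver 3→0: n0:lead/b4/[-]
after 6 — deliver 0→1: n1:foll/b4/[-]
after 7 — deliver 1→0: ·
after 8 — propose(0,'q'): ·
after 9 — deliver 0→2: n2:foll/b4/[q]
after 10 — deliver 2→0: ·
after 11 — timeout(3): n3:cand/b11/[-]
after 12 — deliver 3→0: n0:foll/b11/[-]
after 13 — deliver 0→3: ·
after 14 — deliver 3→2: n2:foll/b11/[q]
after 15 — deliver 2→3: ·
after 16 — deliver 2→0: ·
after 17 — timeout(0): n0:cand/b12/[-]
after 18 — deliver 1→3: ·
after 19 — crash(1): n1:✗foll/b4/[-]
after 20 — recover(1): n1:foll/b4/[-]
after 21 — deliver 0→3: n3:lead/b11/[-]

11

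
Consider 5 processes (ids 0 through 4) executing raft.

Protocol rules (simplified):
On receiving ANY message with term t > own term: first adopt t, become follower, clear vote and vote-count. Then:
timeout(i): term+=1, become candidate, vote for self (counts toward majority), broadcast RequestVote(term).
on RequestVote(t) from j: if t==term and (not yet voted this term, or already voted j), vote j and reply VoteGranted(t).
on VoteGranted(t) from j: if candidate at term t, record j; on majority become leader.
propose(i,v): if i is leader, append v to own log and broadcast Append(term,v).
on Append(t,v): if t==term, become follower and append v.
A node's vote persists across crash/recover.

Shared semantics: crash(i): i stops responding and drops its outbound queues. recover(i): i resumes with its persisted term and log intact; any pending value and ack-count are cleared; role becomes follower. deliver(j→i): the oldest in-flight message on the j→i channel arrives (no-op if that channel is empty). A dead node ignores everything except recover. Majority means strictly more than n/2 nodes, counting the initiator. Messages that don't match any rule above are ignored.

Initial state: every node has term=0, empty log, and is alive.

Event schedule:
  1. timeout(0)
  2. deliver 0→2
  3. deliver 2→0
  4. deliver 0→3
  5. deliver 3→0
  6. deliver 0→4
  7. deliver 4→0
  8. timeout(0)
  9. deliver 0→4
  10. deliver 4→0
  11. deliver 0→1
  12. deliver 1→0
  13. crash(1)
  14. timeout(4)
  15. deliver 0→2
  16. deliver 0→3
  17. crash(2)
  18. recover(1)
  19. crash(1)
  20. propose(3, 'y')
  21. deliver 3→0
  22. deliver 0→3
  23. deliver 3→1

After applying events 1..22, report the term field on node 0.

2

e1 timeout(0): 0[cand,t=1,-]
e2 deliver 0→2: 2[foll,t=1,-]
e3 deliver 2→0: ·
e4 deliver 0→3: 3[foll,t=1,-]
e5 deliver 3→0: 0[lead,t=1,-]
e6 deliver 0→4: 4[foll,t=1,-]
e7 deliver 4→0: ·
e8 timeout(0): 0[cand,t=2,-]
e9 deliver 0→4: 4[foll,t=2,-]
e10 deliver 4→0: ·
e11 deliver 0→1: 1[foll,t=1,-]
e12 deliver 1→0: ·
e13 crash(1): 1[✗foll,t=1,-]
e14 timeout(4): 4[cand,t=3,-]
e15 deliver 0→2: 2[foll,t=2,-]
e16 deliver 0→3: 3[foll,t=2,-]
e17 crash(2): 2[✗foll,t=2,-]
e18 recover(1): 1[foll,t=1,-]
e19 crash(1): 1[✗foll,t=1,-]
e20 propose(3,'y'): ·
e21 deliver 3→0: 0[lead,t=2,-]
e22 deliver 0→3: ·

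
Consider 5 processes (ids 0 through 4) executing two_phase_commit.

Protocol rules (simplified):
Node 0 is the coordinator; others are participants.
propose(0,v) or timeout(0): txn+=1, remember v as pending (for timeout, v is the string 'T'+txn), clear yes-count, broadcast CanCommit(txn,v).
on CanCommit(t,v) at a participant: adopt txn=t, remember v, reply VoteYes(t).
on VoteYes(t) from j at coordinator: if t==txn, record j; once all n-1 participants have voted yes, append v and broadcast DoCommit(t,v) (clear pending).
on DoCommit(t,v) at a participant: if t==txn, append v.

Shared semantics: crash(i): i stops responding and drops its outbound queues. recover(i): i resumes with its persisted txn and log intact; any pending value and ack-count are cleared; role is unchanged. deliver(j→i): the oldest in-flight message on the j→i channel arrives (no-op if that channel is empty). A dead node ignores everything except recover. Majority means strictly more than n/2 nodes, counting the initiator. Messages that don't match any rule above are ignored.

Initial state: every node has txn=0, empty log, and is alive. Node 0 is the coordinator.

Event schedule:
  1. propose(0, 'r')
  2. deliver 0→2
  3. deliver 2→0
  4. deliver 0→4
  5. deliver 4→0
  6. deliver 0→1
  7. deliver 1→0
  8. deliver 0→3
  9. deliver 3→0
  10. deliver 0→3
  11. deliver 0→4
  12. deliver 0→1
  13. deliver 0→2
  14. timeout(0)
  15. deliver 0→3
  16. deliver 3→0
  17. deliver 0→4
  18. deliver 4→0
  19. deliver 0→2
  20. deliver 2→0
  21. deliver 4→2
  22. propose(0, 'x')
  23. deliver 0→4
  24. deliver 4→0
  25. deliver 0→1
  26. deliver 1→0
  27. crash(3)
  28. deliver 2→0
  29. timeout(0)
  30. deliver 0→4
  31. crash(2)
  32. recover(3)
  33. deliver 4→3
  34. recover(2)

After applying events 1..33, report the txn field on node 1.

2

after 1 — propose(0,'r'): n0:coor/t1/[-]
after 2 — deliver 0→2: n2:part/t1/[-]
after 3 — deliver 2→0: ·
after 4 — deliver 0→4: n4:part/t1/[-]
after 5 — deliver 4→0: ·
after 6 — deliver 0→1: n1:part/t1/[-]
after 7 — deliver 1→0: ·
after 8 — deliver 0→3: n3:part/t1/[-]
after 9 — deliver 3→0: n0:coor/t1/[r]
after 10 — deliver 0→3: n3:part/t1/[r]
after 11 — deliver 0→4: n4:part/t1/[r]
after 12 — deliver 0→1: n1:part/t1/[r]
after 13 — deliver 0→2: n2:part/t1/[r]
after 14 — timeout(0): n0:coor/t2/[r]
after 15 — deliver 0→3: n3:part/t2/[r]
after 16 — deliver 3→0: ·
after 17 — deliver 0→4: n4:part/t2/[r]
after 18 — deliver 4→0: ·
after 19 — deliver 0→2: n2:part/t2/[r]
after 20 — deliver 2→0: ·
after 21 — deliver 4→2: ·
after 22 — propose(0,'x'): n0:coor/t3/[r]
after 23 — deliver 0→4: n4:part/t3/[r]
after 24 — deliver 4→0: ·
after 25 — deliver 0→1: n1:part/t2/[r]
after 26 — deliver 1→0: ·
after 27 — crash(3): n3:✗part/t2/[r]
after 28 — deliver 2→0: ·
after 29 — timeout(0): n0:coor/t4/[r]
after 30 — deliver 0→4: n4:part/t4/[r]
after 31 — crash(2): n2:✗part/t2/[r]
after 32 — recover(3): n3:part/t2/[r]
after 33 — deliver 4→3: ·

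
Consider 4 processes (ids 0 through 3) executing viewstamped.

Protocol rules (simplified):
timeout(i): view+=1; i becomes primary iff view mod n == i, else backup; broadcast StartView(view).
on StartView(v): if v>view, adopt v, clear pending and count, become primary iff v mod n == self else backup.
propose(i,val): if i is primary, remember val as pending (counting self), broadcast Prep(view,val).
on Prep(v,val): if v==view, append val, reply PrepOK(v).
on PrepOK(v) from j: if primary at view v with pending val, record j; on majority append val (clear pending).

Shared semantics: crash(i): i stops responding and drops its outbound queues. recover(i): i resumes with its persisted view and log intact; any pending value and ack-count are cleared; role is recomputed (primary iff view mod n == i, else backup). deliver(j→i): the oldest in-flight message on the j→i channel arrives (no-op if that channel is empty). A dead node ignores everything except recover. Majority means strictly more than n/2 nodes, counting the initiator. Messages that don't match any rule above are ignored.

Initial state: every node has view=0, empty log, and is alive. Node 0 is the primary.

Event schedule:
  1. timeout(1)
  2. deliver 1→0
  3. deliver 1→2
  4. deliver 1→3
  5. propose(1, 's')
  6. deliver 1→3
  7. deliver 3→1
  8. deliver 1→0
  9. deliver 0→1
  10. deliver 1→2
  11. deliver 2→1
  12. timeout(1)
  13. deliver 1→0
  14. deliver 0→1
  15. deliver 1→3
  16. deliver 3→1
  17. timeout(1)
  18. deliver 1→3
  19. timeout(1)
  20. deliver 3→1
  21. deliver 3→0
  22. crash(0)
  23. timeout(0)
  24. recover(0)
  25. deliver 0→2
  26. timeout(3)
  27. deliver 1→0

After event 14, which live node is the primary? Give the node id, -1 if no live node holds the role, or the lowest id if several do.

-1

e1 timeout(1): 1[prim,v=1,-]
e2 deliver 1→0: 0[back,v=1,-]
e3 deliver 1→2: 2[back,v=1,-]
e4 deliver 1→3: 3[back,v=1,-]
e5 propose(1,'s'): ·
e6 deliver 1→3: 3[back,v=1,s]
e7 deliver 3→1: ·
e8 deliver 1→0: 0[back,v=1,s]
e9 deliver 0→1: 1[prim,v=1,s]
e10 deliver 1→2: 2[back,v=1,s]
e11 deliver 2→1: ·
e12 timeout(1): 1[back,v=2,s]
e13 deliver 1→0: 0[back,v=2,s]
e14 deliver 0→1: ·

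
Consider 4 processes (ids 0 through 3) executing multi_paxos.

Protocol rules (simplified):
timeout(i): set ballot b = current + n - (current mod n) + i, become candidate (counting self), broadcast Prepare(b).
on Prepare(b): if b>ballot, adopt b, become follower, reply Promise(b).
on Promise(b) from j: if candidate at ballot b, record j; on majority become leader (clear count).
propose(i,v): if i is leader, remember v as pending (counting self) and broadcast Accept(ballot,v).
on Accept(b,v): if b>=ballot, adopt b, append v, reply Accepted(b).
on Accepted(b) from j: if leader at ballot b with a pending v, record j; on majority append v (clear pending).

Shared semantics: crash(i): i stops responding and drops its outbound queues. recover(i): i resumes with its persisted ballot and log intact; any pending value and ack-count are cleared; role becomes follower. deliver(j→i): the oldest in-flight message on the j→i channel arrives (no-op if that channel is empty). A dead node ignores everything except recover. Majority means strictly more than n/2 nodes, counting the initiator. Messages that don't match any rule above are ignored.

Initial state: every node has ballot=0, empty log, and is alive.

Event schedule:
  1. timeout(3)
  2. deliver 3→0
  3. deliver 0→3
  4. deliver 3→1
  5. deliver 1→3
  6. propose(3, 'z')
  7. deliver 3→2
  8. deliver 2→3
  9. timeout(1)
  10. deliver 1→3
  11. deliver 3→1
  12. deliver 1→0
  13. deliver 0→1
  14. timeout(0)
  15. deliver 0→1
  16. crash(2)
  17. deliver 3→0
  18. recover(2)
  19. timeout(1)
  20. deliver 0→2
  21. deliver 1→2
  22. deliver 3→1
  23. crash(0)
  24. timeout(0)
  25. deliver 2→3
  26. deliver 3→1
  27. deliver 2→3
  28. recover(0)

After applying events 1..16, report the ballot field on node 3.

9

e1 timeout(3): 3[cand,b=7,-]
e2 deliver 3→0: 0[foll,b=7,-]
e3 deliver 0→3: ·
e4 deliver 3→1: 1[foll,b=7,-]
e5 deliver 1→3: 3[lead,b=7,-]
e6 propose(3,'z'): ·
e7 deliver 3→2: 2[foll,b=7,-]
e8 deliver 2→3: ·
e9 timeout(1): 1[cand,b=9,-]
e10 deliver 1→3: 3[foll,b=9,-]
e11 deliver 3→1: ·
e12 deliver 1→0: 0[foll,b=9,-]
e13 deliver 0→1: ·
e14 timeout(0): 0[cand,b=12,-]
e15 deliver 0→1: 1[foll,b=12,-]
e16 crash(2): 2[✗foll,b=7,-]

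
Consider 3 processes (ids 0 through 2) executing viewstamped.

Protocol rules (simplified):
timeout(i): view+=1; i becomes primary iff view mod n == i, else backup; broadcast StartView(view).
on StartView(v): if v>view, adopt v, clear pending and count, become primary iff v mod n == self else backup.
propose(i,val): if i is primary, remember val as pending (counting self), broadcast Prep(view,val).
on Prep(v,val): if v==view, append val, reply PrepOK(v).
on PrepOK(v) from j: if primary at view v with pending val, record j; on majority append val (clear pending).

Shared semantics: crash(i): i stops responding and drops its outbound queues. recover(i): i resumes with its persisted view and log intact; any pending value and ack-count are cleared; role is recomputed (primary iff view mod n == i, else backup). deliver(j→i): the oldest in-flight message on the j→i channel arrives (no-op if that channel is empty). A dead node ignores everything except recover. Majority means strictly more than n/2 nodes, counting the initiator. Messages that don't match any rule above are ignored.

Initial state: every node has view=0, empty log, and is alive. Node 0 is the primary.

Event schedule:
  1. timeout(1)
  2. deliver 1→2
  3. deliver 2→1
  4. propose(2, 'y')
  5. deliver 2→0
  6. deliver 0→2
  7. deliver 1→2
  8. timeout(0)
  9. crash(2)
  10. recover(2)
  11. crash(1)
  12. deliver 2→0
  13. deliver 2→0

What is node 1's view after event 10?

[1] timeout(1) → N1(prim v1 [-])
[2] deliver 1→2 → N2(back v1 [-])
[3] deliver 2→1 → ∅
[4] propose(2,'y') → ∅
[5] deliver 2→0 → ∅
[6] deliver 0→2 → ∅
[7] deliver 1→2 → ∅
[8] timeout(0) → N0(back v1 [-])
[9] crash(2) → N2(✗back v1 [-])
[10] recover(2) → N2(back v1 [-])

1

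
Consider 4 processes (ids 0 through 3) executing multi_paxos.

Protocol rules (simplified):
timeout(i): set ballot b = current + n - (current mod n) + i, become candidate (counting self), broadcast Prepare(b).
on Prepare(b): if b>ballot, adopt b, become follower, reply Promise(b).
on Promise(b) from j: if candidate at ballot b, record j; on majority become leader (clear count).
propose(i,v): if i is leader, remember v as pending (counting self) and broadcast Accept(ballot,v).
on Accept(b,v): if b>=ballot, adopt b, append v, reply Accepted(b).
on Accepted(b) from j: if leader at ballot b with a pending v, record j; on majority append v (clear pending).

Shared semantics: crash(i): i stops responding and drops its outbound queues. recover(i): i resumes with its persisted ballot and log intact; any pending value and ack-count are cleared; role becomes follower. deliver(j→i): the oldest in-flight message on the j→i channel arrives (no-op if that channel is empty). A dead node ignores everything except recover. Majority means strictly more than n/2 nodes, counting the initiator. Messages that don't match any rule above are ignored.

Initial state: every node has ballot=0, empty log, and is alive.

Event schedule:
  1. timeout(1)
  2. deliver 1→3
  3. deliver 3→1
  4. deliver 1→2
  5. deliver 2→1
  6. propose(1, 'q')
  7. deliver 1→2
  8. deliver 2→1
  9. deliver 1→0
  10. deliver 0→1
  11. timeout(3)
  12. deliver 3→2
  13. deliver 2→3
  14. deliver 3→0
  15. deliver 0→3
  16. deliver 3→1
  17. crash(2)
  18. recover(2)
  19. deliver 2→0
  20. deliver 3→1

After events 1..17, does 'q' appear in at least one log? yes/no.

after 1 — timeout(1): n1:cand/b5/[-]
after 2 — deliver 1→3: n3:foll/b5/[-]
after 3 — deliver 3→1: ·
after 4 — deliver 1→2: n2:foll/b5/[-]
after 5 — deliver 2→1: n1:lead/b5/[-]
after 6 — propose(1,'q'): ·
after 7 — deliver 1→2: n2:foll/b5/[q]
after 8 — deliver 2→1: ·
after 9 — deliver 1→0: n0:foll/b5/[-]
after 10 — deliver 0→1: ·
after 11 — timeout(3): n3:cand/b11/[-]
after 12 — deliver 3→2: n2:foll/b11/[q]
after 13 — deliver 2→3: ·
after 14 — deliver 3→0: n0:foll/b11/[-]
after 15 — deliver 0→3: n3:lead/b11/[-]
after 16 — deliver 3→1: n1:foll/b11/[-]
after 17 — crash(2): n2:✗foll/b11/[q]

yes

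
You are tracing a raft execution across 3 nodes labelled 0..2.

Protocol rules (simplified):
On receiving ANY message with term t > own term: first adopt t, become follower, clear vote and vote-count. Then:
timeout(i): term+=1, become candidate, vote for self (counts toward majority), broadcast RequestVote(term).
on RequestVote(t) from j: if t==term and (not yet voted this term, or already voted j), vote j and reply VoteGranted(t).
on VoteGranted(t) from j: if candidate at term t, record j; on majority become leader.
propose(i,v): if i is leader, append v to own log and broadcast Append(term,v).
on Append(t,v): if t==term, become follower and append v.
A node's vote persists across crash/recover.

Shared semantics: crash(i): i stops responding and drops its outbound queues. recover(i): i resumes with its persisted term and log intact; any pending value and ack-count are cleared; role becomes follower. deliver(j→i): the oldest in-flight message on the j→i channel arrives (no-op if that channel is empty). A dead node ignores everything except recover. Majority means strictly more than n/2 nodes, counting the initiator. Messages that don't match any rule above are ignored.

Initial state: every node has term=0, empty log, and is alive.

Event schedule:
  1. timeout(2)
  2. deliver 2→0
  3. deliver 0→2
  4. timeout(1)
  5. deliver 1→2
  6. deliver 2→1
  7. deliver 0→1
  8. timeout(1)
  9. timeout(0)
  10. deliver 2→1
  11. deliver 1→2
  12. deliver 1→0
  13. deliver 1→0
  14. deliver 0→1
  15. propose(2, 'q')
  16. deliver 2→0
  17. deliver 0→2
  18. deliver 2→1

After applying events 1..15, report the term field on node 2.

2

[1] timeout(2) → N2(cand t1 [-])
[2] deliver 2→0 → N0(foll t1 [-])
[3] deliver 0→2 → N2(lead t1 [-])
[4] timeout(1) → N1(cand t1 [-])
[5] deliver 1→2 → ∅
[6] deliver 2→1 → ∅
[7] deliver 0→1 → ∅
[8] timeout(1) → N1(cand t2 [-])
[9] timeout(0) → N0(cand t2 [-])
[10] deliver 2→1 → ∅
[11] deliver 1→2 → N2(foll t2 [-])
[12] deliver 1→0 → ∅
[13] deliver 1→0 → ∅
[14] deliver 0→1 → ∅
[15] propose(2,'q') → ∅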